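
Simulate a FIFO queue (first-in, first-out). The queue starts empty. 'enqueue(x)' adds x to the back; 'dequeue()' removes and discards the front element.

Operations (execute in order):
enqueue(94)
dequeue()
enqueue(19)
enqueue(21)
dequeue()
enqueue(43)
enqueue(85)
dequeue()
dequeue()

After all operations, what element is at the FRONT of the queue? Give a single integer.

Answer: 85

Derivation:
enqueue(94): queue = [94]
dequeue(): queue = []
enqueue(19): queue = [19]
enqueue(21): queue = [19, 21]
dequeue(): queue = [21]
enqueue(43): queue = [21, 43]
enqueue(85): queue = [21, 43, 85]
dequeue(): queue = [43, 85]
dequeue(): queue = [85]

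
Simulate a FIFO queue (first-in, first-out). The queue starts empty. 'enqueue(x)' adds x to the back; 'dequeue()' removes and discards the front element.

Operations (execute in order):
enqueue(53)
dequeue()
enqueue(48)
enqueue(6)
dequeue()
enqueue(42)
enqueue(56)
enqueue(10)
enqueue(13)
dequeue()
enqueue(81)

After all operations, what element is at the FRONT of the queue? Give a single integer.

enqueue(53): queue = [53]
dequeue(): queue = []
enqueue(48): queue = [48]
enqueue(6): queue = [48, 6]
dequeue(): queue = [6]
enqueue(42): queue = [6, 42]
enqueue(56): queue = [6, 42, 56]
enqueue(10): queue = [6, 42, 56, 10]
enqueue(13): queue = [6, 42, 56, 10, 13]
dequeue(): queue = [42, 56, 10, 13]
enqueue(81): queue = [42, 56, 10, 13, 81]

Answer: 42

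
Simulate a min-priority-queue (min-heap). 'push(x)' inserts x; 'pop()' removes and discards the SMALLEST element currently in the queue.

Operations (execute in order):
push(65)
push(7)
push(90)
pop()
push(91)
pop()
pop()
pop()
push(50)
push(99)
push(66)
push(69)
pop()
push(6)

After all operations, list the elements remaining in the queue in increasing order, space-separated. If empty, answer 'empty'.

Answer: 6 66 69 99

Derivation:
push(65): heap contents = [65]
push(7): heap contents = [7, 65]
push(90): heap contents = [7, 65, 90]
pop() → 7: heap contents = [65, 90]
push(91): heap contents = [65, 90, 91]
pop() → 65: heap contents = [90, 91]
pop() → 90: heap contents = [91]
pop() → 91: heap contents = []
push(50): heap contents = [50]
push(99): heap contents = [50, 99]
push(66): heap contents = [50, 66, 99]
push(69): heap contents = [50, 66, 69, 99]
pop() → 50: heap contents = [66, 69, 99]
push(6): heap contents = [6, 66, 69, 99]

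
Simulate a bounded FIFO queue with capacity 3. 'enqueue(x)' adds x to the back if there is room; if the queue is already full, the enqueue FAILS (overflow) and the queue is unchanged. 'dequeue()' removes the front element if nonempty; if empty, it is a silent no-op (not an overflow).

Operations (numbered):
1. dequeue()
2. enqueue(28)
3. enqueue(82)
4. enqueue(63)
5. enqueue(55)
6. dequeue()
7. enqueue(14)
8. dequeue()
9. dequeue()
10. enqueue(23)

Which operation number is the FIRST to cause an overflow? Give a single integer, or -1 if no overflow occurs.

1. dequeue(): empty, no-op, size=0
2. enqueue(28): size=1
3. enqueue(82): size=2
4. enqueue(63): size=3
5. enqueue(55): size=3=cap → OVERFLOW (fail)
6. dequeue(): size=2
7. enqueue(14): size=3
8. dequeue(): size=2
9. dequeue(): size=1
10. enqueue(23): size=2

Answer: 5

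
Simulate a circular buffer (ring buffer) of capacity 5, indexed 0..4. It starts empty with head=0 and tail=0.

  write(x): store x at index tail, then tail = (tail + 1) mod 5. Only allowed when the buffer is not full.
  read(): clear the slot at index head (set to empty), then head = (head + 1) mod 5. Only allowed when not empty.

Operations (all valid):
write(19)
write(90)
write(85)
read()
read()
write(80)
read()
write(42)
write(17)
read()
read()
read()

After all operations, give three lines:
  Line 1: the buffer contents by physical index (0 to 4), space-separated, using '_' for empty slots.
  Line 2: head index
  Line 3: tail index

Answer: _ _ _ _ _
1
1

Derivation:
write(19): buf=[19 _ _ _ _], head=0, tail=1, size=1
write(90): buf=[19 90 _ _ _], head=0, tail=2, size=2
write(85): buf=[19 90 85 _ _], head=0, tail=3, size=3
read(): buf=[_ 90 85 _ _], head=1, tail=3, size=2
read(): buf=[_ _ 85 _ _], head=2, tail=3, size=1
write(80): buf=[_ _ 85 80 _], head=2, tail=4, size=2
read(): buf=[_ _ _ 80 _], head=3, tail=4, size=1
write(42): buf=[_ _ _ 80 42], head=3, tail=0, size=2
write(17): buf=[17 _ _ 80 42], head=3, tail=1, size=3
read(): buf=[17 _ _ _ 42], head=4, tail=1, size=2
read(): buf=[17 _ _ _ _], head=0, tail=1, size=1
read(): buf=[_ _ _ _ _], head=1, tail=1, size=0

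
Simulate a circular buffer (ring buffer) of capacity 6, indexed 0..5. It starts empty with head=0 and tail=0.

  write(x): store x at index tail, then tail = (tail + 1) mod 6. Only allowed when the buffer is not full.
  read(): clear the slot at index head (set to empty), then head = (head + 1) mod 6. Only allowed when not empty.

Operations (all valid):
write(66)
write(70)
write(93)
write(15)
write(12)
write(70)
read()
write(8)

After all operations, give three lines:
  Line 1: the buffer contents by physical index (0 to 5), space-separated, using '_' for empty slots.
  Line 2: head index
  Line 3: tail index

write(66): buf=[66 _ _ _ _ _], head=0, tail=1, size=1
write(70): buf=[66 70 _ _ _ _], head=0, tail=2, size=2
write(93): buf=[66 70 93 _ _ _], head=0, tail=3, size=3
write(15): buf=[66 70 93 15 _ _], head=0, tail=4, size=4
write(12): buf=[66 70 93 15 12 _], head=0, tail=5, size=5
write(70): buf=[66 70 93 15 12 70], head=0, tail=0, size=6
read(): buf=[_ 70 93 15 12 70], head=1, tail=0, size=5
write(8): buf=[8 70 93 15 12 70], head=1, tail=1, size=6

Answer: 8 70 93 15 12 70
1
1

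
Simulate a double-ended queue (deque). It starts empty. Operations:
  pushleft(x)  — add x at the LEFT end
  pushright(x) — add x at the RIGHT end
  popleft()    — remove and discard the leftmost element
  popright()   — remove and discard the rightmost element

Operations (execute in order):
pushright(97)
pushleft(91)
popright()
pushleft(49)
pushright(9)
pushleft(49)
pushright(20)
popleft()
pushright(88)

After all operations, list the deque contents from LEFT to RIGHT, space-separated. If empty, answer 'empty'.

Answer: 49 91 9 20 88

Derivation:
pushright(97): [97]
pushleft(91): [91, 97]
popright(): [91]
pushleft(49): [49, 91]
pushright(9): [49, 91, 9]
pushleft(49): [49, 49, 91, 9]
pushright(20): [49, 49, 91, 9, 20]
popleft(): [49, 91, 9, 20]
pushright(88): [49, 91, 9, 20, 88]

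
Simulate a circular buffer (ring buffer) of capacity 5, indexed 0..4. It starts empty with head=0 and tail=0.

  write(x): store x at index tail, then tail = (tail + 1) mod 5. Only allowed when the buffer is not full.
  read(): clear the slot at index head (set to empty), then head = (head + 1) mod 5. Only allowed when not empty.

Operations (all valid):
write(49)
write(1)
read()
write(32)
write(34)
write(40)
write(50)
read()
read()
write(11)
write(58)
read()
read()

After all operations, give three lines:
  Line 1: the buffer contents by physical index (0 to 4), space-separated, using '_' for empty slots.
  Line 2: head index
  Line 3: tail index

Answer: 50 11 58 _ _
0
3

Derivation:
write(49): buf=[49 _ _ _ _], head=0, tail=1, size=1
write(1): buf=[49 1 _ _ _], head=0, tail=2, size=2
read(): buf=[_ 1 _ _ _], head=1, tail=2, size=1
write(32): buf=[_ 1 32 _ _], head=1, tail=3, size=2
write(34): buf=[_ 1 32 34 _], head=1, tail=4, size=3
write(40): buf=[_ 1 32 34 40], head=1, tail=0, size=4
write(50): buf=[50 1 32 34 40], head=1, tail=1, size=5
read(): buf=[50 _ 32 34 40], head=2, tail=1, size=4
read(): buf=[50 _ _ 34 40], head=3, tail=1, size=3
write(11): buf=[50 11 _ 34 40], head=3, tail=2, size=4
write(58): buf=[50 11 58 34 40], head=3, tail=3, size=5
read(): buf=[50 11 58 _ 40], head=4, tail=3, size=4
read(): buf=[50 11 58 _ _], head=0, tail=3, size=3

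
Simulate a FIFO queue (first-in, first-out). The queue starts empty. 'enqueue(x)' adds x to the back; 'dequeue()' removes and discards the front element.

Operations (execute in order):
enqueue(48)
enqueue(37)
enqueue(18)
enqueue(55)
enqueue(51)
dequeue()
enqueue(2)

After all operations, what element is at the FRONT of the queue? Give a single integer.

Answer: 37

Derivation:
enqueue(48): queue = [48]
enqueue(37): queue = [48, 37]
enqueue(18): queue = [48, 37, 18]
enqueue(55): queue = [48, 37, 18, 55]
enqueue(51): queue = [48, 37, 18, 55, 51]
dequeue(): queue = [37, 18, 55, 51]
enqueue(2): queue = [37, 18, 55, 51, 2]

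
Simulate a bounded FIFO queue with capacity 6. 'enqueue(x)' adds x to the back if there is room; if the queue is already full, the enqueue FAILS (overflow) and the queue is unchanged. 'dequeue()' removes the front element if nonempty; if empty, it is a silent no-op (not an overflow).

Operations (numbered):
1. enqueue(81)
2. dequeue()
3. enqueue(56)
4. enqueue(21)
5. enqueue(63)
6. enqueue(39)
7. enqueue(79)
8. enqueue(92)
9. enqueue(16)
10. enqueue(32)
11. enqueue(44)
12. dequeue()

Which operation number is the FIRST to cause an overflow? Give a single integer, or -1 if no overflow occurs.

Answer: 9

Derivation:
1. enqueue(81): size=1
2. dequeue(): size=0
3. enqueue(56): size=1
4. enqueue(21): size=2
5. enqueue(63): size=3
6. enqueue(39): size=4
7. enqueue(79): size=5
8. enqueue(92): size=6
9. enqueue(16): size=6=cap → OVERFLOW (fail)
10. enqueue(32): size=6=cap → OVERFLOW (fail)
11. enqueue(44): size=6=cap → OVERFLOW (fail)
12. dequeue(): size=5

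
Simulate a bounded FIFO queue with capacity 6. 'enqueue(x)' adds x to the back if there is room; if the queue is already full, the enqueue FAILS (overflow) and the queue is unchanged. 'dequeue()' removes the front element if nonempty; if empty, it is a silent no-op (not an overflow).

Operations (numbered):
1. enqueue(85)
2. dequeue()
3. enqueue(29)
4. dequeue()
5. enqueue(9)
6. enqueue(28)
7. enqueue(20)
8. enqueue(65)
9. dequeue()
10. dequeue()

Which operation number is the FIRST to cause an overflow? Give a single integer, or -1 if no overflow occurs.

1. enqueue(85): size=1
2. dequeue(): size=0
3. enqueue(29): size=1
4. dequeue(): size=0
5. enqueue(9): size=1
6. enqueue(28): size=2
7. enqueue(20): size=3
8. enqueue(65): size=4
9. dequeue(): size=3
10. dequeue(): size=2

Answer: -1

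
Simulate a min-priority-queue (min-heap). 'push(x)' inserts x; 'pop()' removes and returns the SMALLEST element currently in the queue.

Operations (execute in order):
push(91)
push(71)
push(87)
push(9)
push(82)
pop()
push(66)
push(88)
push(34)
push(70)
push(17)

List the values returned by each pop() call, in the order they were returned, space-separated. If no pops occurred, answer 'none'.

Answer: 9

Derivation:
push(91): heap contents = [91]
push(71): heap contents = [71, 91]
push(87): heap contents = [71, 87, 91]
push(9): heap contents = [9, 71, 87, 91]
push(82): heap contents = [9, 71, 82, 87, 91]
pop() → 9: heap contents = [71, 82, 87, 91]
push(66): heap contents = [66, 71, 82, 87, 91]
push(88): heap contents = [66, 71, 82, 87, 88, 91]
push(34): heap contents = [34, 66, 71, 82, 87, 88, 91]
push(70): heap contents = [34, 66, 70, 71, 82, 87, 88, 91]
push(17): heap contents = [17, 34, 66, 70, 71, 82, 87, 88, 91]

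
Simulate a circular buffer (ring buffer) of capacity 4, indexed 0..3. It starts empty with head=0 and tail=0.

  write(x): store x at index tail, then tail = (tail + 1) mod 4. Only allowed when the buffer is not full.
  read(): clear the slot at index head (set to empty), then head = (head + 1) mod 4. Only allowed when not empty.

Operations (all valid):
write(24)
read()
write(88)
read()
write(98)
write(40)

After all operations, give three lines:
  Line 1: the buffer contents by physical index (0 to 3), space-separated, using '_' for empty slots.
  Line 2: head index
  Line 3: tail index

Answer: _ _ 98 40
2
0

Derivation:
write(24): buf=[24 _ _ _], head=0, tail=1, size=1
read(): buf=[_ _ _ _], head=1, tail=1, size=0
write(88): buf=[_ 88 _ _], head=1, tail=2, size=1
read(): buf=[_ _ _ _], head=2, tail=2, size=0
write(98): buf=[_ _ 98 _], head=2, tail=3, size=1
write(40): buf=[_ _ 98 40], head=2, tail=0, size=2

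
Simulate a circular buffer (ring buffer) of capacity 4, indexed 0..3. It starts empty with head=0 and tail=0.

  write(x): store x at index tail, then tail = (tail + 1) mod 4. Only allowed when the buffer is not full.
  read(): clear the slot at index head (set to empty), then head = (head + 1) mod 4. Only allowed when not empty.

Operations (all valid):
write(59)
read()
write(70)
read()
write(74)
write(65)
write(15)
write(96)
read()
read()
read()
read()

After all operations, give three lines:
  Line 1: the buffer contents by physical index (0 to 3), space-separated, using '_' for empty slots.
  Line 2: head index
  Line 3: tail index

Answer: _ _ _ _
2
2

Derivation:
write(59): buf=[59 _ _ _], head=0, tail=1, size=1
read(): buf=[_ _ _ _], head=1, tail=1, size=0
write(70): buf=[_ 70 _ _], head=1, tail=2, size=1
read(): buf=[_ _ _ _], head=2, tail=2, size=0
write(74): buf=[_ _ 74 _], head=2, tail=3, size=1
write(65): buf=[_ _ 74 65], head=2, tail=0, size=2
write(15): buf=[15 _ 74 65], head=2, tail=1, size=3
write(96): buf=[15 96 74 65], head=2, tail=2, size=4
read(): buf=[15 96 _ 65], head=3, tail=2, size=3
read(): buf=[15 96 _ _], head=0, tail=2, size=2
read(): buf=[_ 96 _ _], head=1, tail=2, size=1
read(): buf=[_ _ _ _], head=2, tail=2, size=0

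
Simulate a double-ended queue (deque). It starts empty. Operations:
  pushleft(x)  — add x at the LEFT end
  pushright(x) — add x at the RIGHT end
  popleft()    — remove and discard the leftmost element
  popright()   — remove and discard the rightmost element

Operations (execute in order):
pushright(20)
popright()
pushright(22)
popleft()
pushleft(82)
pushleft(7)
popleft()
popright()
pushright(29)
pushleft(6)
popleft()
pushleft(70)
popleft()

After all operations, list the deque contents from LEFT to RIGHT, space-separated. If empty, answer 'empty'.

pushright(20): [20]
popright(): []
pushright(22): [22]
popleft(): []
pushleft(82): [82]
pushleft(7): [7, 82]
popleft(): [82]
popright(): []
pushright(29): [29]
pushleft(6): [6, 29]
popleft(): [29]
pushleft(70): [70, 29]
popleft(): [29]

Answer: 29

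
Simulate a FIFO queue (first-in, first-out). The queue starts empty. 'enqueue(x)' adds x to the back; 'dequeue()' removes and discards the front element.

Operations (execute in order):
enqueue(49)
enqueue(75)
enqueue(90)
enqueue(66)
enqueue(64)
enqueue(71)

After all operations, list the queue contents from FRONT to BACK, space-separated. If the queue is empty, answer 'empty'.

enqueue(49): [49]
enqueue(75): [49, 75]
enqueue(90): [49, 75, 90]
enqueue(66): [49, 75, 90, 66]
enqueue(64): [49, 75, 90, 66, 64]
enqueue(71): [49, 75, 90, 66, 64, 71]

Answer: 49 75 90 66 64 71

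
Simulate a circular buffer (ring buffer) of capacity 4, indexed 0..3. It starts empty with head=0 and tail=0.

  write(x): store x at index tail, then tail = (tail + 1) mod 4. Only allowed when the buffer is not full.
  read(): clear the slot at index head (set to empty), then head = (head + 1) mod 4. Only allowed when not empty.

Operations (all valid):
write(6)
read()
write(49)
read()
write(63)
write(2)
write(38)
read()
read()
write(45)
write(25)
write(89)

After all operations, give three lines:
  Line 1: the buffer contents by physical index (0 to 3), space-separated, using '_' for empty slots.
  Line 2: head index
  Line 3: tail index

Answer: 38 45 25 89
0
0

Derivation:
write(6): buf=[6 _ _ _], head=0, tail=1, size=1
read(): buf=[_ _ _ _], head=1, tail=1, size=0
write(49): buf=[_ 49 _ _], head=1, tail=2, size=1
read(): buf=[_ _ _ _], head=2, tail=2, size=0
write(63): buf=[_ _ 63 _], head=2, tail=3, size=1
write(2): buf=[_ _ 63 2], head=2, tail=0, size=2
write(38): buf=[38 _ 63 2], head=2, tail=1, size=3
read(): buf=[38 _ _ 2], head=3, tail=1, size=2
read(): buf=[38 _ _ _], head=0, tail=1, size=1
write(45): buf=[38 45 _ _], head=0, tail=2, size=2
write(25): buf=[38 45 25 _], head=0, tail=3, size=3
write(89): buf=[38 45 25 89], head=0, tail=0, size=4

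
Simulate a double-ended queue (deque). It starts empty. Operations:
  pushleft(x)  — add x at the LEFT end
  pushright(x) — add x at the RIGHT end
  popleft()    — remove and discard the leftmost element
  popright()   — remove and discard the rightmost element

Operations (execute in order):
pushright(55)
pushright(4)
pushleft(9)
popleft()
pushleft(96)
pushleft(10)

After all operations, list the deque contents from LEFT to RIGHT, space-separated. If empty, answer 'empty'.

Answer: 10 96 55 4

Derivation:
pushright(55): [55]
pushright(4): [55, 4]
pushleft(9): [9, 55, 4]
popleft(): [55, 4]
pushleft(96): [96, 55, 4]
pushleft(10): [10, 96, 55, 4]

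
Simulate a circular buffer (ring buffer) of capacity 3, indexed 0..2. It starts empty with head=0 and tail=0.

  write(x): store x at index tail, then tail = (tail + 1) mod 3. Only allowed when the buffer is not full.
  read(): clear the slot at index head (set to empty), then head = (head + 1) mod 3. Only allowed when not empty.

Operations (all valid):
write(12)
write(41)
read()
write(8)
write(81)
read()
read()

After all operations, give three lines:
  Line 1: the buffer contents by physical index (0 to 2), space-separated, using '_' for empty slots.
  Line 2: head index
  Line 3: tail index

write(12): buf=[12 _ _], head=0, tail=1, size=1
write(41): buf=[12 41 _], head=0, tail=2, size=2
read(): buf=[_ 41 _], head=1, tail=2, size=1
write(8): buf=[_ 41 8], head=1, tail=0, size=2
write(81): buf=[81 41 8], head=1, tail=1, size=3
read(): buf=[81 _ 8], head=2, tail=1, size=2
read(): buf=[81 _ _], head=0, tail=1, size=1

Answer: 81 _ _
0
1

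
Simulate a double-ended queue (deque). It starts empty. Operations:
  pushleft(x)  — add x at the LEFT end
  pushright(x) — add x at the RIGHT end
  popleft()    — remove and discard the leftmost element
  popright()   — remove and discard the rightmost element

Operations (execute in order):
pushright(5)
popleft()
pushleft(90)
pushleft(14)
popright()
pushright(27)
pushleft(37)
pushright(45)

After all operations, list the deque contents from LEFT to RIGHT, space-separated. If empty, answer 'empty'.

Answer: 37 14 27 45

Derivation:
pushright(5): [5]
popleft(): []
pushleft(90): [90]
pushleft(14): [14, 90]
popright(): [14]
pushright(27): [14, 27]
pushleft(37): [37, 14, 27]
pushright(45): [37, 14, 27, 45]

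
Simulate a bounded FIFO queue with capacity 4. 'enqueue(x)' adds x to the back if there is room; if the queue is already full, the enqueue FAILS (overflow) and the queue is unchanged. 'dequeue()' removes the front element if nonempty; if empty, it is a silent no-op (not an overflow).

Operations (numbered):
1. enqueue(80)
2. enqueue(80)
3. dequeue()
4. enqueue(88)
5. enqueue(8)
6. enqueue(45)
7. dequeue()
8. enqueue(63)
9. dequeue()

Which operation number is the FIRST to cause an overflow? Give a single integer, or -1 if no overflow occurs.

1. enqueue(80): size=1
2. enqueue(80): size=2
3. dequeue(): size=1
4. enqueue(88): size=2
5. enqueue(8): size=3
6. enqueue(45): size=4
7. dequeue(): size=3
8. enqueue(63): size=4
9. dequeue(): size=3

Answer: -1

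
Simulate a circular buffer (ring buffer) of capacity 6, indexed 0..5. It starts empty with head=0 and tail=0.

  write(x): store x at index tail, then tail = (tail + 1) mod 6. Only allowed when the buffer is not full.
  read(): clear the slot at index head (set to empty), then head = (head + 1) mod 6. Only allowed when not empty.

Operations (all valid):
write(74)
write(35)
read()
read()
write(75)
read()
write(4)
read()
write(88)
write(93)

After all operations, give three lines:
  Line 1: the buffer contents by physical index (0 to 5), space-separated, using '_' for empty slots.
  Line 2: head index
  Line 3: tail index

Answer: _ _ _ _ 88 93
4
0

Derivation:
write(74): buf=[74 _ _ _ _ _], head=0, tail=1, size=1
write(35): buf=[74 35 _ _ _ _], head=0, tail=2, size=2
read(): buf=[_ 35 _ _ _ _], head=1, tail=2, size=1
read(): buf=[_ _ _ _ _ _], head=2, tail=2, size=0
write(75): buf=[_ _ 75 _ _ _], head=2, tail=3, size=1
read(): buf=[_ _ _ _ _ _], head=3, tail=3, size=0
write(4): buf=[_ _ _ 4 _ _], head=3, tail=4, size=1
read(): buf=[_ _ _ _ _ _], head=4, tail=4, size=0
write(88): buf=[_ _ _ _ 88 _], head=4, tail=5, size=1
write(93): buf=[_ _ _ _ 88 93], head=4, tail=0, size=2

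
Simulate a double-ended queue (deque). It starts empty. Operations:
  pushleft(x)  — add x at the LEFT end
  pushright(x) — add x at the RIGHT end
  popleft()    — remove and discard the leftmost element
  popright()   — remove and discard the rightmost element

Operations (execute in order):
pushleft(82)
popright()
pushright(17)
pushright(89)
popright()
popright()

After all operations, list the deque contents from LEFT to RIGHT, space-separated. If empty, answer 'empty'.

Answer: empty

Derivation:
pushleft(82): [82]
popright(): []
pushright(17): [17]
pushright(89): [17, 89]
popright(): [17]
popright(): []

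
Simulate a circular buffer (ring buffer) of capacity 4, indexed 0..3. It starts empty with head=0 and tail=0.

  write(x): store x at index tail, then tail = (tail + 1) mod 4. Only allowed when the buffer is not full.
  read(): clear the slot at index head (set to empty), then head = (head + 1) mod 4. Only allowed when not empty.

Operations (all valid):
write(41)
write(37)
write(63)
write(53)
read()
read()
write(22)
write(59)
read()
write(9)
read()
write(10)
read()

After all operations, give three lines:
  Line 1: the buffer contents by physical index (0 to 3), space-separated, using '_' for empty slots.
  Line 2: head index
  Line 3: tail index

write(41): buf=[41 _ _ _], head=0, tail=1, size=1
write(37): buf=[41 37 _ _], head=0, tail=2, size=2
write(63): buf=[41 37 63 _], head=0, tail=3, size=3
write(53): buf=[41 37 63 53], head=0, tail=0, size=4
read(): buf=[_ 37 63 53], head=1, tail=0, size=3
read(): buf=[_ _ 63 53], head=2, tail=0, size=2
write(22): buf=[22 _ 63 53], head=2, tail=1, size=3
write(59): buf=[22 59 63 53], head=2, tail=2, size=4
read(): buf=[22 59 _ 53], head=3, tail=2, size=3
write(9): buf=[22 59 9 53], head=3, tail=3, size=4
read(): buf=[22 59 9 _], head=0, tail=3, size=3
write(10): buf=[22 59 9 10], head=0, tail=0, size=4
read(): buf=[_ 59 9 10], head=1, tail=0, size=3

Answer: _ 59 9 10
1
0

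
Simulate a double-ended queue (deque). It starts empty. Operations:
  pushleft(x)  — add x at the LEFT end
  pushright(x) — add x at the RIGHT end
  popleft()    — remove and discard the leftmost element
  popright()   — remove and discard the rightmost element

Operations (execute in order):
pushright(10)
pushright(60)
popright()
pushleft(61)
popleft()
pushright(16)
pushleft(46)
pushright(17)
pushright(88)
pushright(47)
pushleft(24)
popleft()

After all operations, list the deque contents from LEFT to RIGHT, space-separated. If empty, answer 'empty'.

pushright(10): [10]
pushright(60): [10, 60]
popright(): [10]
pushleft(61): [61, 10]
popleft(): [10]
pushright(16): [10, 16]
pushleft(46): [46, 10, 16]
pushright(17): [46, 10, 16, 17]
pushright(88): [46, 10, 16, 17, 88]
pushright(47): [46, 10, 16, 17, 88, 47]
pushleft(24): [24, 46, 10, 16, 17, 88, 47]
popleft(): [46, 10, 16, 17, 88, 47]

Answer: 46 10 16 17 88 47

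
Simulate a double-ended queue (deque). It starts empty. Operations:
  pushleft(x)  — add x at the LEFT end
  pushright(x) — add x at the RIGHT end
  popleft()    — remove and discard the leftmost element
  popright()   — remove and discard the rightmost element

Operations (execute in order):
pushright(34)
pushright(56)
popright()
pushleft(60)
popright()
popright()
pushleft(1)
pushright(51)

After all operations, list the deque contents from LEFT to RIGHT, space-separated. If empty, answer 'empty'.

Answer: 1 51

Derivation:
pushright(34): [34]
pushright(56): [34, 56]
popright(): [34]
pushleft(60): [60, 34]
popright(): [60]
popright(): []
pushleft(1): [1]
pushright(51): [1, 51]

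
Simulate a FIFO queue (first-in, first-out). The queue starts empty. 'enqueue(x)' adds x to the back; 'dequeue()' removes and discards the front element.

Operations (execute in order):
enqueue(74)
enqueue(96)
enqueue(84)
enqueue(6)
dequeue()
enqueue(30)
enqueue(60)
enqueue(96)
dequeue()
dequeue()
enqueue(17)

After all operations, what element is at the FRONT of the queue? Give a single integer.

enqueue(74): queue = [74]
enqueue(96): queue = [74, 96]
enqueue(84): queue = [74, 96, 84]
enqueue(6): queue = [74, 96, 84, 6]
dequeue(): queue = [96, 84, 6]
enqueue(30): queue = [96, 84, 6, 30]
enqueue(60): queue = [96, 84, 6, 30, 60]
enqueue(96): queue = [96, 84, 6, 30, 60, 96]
dequeue(): queue = [84, 6, 30, 60, 96]
dequeue(): queue = [6, 30, 60, 96]
enqueue(17): queue = [6, 30, 60, 96, 17]

Answer: 6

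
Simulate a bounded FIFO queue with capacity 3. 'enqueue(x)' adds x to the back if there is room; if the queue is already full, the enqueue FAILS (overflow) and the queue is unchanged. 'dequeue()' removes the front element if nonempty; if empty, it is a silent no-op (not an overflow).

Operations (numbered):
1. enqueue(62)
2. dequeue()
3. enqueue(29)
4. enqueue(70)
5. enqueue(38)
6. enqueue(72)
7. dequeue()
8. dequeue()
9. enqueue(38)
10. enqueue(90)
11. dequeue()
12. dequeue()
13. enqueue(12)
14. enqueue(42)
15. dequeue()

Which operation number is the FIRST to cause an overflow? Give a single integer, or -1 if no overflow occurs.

1. enqueue(62): size=1
2. dequeue(): size=0
3. enqueue(29): size=1
4. enqueue(70): size=2
5. enqueue(38): size=3
6. enqueue(72): size=3=cap → OVERFLOW (fail)
7. dequeue(): size=2
8. dequeue(): size=1
9. enqueue(38): size=2
10. enqueue(90): size=3
11. dequeue(): size=2
12. dequeue(): size=1
13. enqueue(12): size=2
14. enqueue(42): size=3
15. dequeue(): size=2

Answer: 6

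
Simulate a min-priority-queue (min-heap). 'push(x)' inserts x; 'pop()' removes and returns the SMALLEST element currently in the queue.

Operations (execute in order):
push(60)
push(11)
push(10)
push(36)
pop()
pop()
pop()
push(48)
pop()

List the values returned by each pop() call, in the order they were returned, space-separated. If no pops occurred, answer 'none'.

push(60): heap contents = [60]
push(11): heap contents = [11, 60]
push(10): heap contents = [10, 11, 60]
push(36): heap contents = [10, 11, 36, 60]
pop() → 10: heap contents = [11, 36, 60]
pop() → 11: heap contents = [36, 60]
pop() → 36: heap contents = [60]
push(48): heap contents = [48, 60]
pop() → 48: heap contents = [60]

Answer: 10 11 36 48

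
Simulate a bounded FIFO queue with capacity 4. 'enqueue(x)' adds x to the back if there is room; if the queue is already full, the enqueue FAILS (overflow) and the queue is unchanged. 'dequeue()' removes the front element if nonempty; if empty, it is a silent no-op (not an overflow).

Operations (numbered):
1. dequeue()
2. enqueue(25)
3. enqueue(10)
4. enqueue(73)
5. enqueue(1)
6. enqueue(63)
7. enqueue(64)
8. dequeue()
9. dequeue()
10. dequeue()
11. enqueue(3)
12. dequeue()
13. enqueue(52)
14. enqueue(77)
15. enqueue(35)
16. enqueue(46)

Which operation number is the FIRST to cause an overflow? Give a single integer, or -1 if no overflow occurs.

Answer: 6

Derivation:
1. dequeue(): empty, no-op, size=0
2. enqueue(25): size=1
3. enqueue(10): size=2
4. enqueue(73): size=3
5. enqueue(1): size=4
6. enqueue(63): size=4=cap → OVERFLOW (fail)
7. enqueue(64): size=4=cap → OVERFLOW (fail)
8. dequeue(): size=3
9. dequeue(): size=2
10. dequeue(): size=1
11. enqueue(3): size=2
12. dequeue(): size=1
13. enqueue(52): size=2
14. enqueue(77): size=3
15. enqueue(35): size=4
16. enqueue(46): size=4=cap → OVERFLOW (fail)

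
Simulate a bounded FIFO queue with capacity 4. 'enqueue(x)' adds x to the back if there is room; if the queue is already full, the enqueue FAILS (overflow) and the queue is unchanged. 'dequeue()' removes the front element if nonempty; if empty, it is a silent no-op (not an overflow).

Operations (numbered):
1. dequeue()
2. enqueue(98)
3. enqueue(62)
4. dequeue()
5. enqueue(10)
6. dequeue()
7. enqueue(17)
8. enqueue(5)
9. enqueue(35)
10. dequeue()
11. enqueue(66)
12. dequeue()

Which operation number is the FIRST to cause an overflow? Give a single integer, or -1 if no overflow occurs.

1. dequeue(): empty, no-op, size=0
2. enqueue(98): size=1
3. enqueue(62): size=2
4. dequeue(): size=1
5. enqueue(10): size=2
6. dequeue(): size=1
7. enqueue(17): size=2
8. enqueue(5): size=3
9. enqueue(35): size=4
10. dequeue(): size=3
11. enqueue(66): size=4
12. dequeue(): size=3

Answer: -1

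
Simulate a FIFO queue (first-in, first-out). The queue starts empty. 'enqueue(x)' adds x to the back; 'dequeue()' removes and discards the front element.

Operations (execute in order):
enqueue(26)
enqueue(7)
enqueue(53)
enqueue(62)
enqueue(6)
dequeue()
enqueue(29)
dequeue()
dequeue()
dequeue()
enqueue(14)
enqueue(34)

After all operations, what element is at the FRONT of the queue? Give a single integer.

enqueue(26): queue = [26]
enqueue(7): queue = [26, 7]
enqueue(53): queue = [26, 7, 53]
enqueue(62): queue = [26, 7, 53, 62]
enqueue(6): queue = [26, 7, 53, 62, 6]
dequeue(): queue = [7, 53, 62, 6]
enqueue(29): queue = [7, 53, 62, 6, 29]
dequeue(): queue = [53, 62, 6, 29]
dequeue(): queue = [62, 6, 29]
dequeue(): queue = [6, 29]
enqueue(14): queue = [6, 29, 14]
enqueue(34): queue = [6, 29, 14, 34]

Answer: 6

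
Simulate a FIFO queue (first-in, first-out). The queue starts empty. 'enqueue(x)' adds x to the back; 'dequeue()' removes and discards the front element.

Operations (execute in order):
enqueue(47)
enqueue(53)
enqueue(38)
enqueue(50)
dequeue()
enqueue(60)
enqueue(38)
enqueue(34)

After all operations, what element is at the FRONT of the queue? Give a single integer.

enqueue(47): queue = [47]
enqueue(53): queue = [47, 53]
enqueue(38): queue = [47, 53, 38]
enqueue(50): queue = [47, 53, 38, 50]
dequeue(): queue = [53, 38, 50]
enqueue(60): queue = [53, 38, 50, 60]
enqueue(38): queue = [53, 38, 50, 60, 38]
enqueue(34): queue = [53, 38, 50, 60, 38, 34]

Answer: 53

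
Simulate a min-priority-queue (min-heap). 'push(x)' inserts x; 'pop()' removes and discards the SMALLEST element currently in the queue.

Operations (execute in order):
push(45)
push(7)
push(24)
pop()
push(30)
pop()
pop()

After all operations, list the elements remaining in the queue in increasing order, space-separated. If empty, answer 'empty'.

Answer: 45

Derivation:
push(45): heap contents = [45]
push(7): heap contents = [7, 45]
push(24): heap contents = [7, 24, 45]
pop() → 7: heap contents = [24, 45]
push(30): heap contents = [24, 30, 45]
pop() → 24: heap contents = [30, 45]
pop() → 30: heap contents = [45]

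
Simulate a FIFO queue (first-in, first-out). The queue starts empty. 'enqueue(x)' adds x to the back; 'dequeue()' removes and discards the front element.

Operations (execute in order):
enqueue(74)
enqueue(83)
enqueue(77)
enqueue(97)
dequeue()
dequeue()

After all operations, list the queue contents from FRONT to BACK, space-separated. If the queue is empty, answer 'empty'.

Answer: 77 97

Derivation:
enqueue(74): [74]
enqueue(83): [74, 83]
enqueue(77): [74, 83, 77]
enqueue(97): [74, 83, 77, 97]
dequeue(): [83, 77, 97]
dequeue(): [77, 97]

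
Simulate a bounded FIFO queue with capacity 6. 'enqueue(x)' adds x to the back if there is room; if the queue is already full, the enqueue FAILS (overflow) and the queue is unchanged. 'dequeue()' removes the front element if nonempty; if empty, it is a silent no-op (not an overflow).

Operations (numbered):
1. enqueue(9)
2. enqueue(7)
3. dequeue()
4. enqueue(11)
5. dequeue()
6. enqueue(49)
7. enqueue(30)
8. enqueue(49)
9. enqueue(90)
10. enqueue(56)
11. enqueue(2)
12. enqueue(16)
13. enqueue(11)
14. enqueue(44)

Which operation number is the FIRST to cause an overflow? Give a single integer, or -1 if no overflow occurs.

Answer: 11

Derivation:
1. enqueue(9): size=1
2. enqueue(7): size=2
3. dequeue(): size=1
4. enqueue(11): size=2
5. dequeue(): size=1
6. enqueue(49): size=2
7. enqueue(30): size=3
8. enqueue(49): size=4
9. enqueue(90): size=5
10. enqueue(56): size=6
11. enqueue(2): size=6=cap → OVERFLOW (fail)
12. enqueue(16): size=6=cap → OVERFLOW (fail)
13. enqueue(11): size=6=cap → OVERFLOW (fail)
14. enqueue(44): size=6=cap → OVERFLOW (fail)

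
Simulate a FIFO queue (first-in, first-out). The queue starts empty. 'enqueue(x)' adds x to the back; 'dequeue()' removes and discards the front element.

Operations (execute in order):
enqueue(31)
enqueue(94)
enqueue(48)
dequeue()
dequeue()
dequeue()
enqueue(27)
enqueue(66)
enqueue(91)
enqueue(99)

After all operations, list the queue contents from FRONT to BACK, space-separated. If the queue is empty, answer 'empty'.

enqueue(31): [31]
enqueue(94): [31, 94]
enqueue(48): [31, 94, 48]
dequeue(): [94, 48]
dequeue(): [48]
dequeue(): []
enqueue(27): [27]
enqueue(66): [27, 66]
enqueue(91): [27, 66, 91]
enqueue(99): [27, 66, 91, 99]

Answer: 27 66 91 99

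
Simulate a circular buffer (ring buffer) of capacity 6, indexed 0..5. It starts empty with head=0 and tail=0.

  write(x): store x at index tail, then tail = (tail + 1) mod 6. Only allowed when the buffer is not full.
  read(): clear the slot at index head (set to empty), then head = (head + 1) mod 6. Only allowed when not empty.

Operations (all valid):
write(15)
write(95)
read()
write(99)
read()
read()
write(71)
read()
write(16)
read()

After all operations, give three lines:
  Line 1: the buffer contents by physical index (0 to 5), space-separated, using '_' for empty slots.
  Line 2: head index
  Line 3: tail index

write(15): buf=[15 _ _ _ _ _], head=0, tail=1, size=1
write(95): buf=[15 95 _ _ _ _], head=0, tail=2, size=2
read(): buf=[_ 95 _ _ _ _], head=1, tail=2, size=1
write(99): buf=[_ 95 99 _ _ _], head=1, tail=3, size=2
read(): buf=[_ _ 99 _ _ _], head=2, tail=3, size=1
read(): buf=[_ _ _ _ _ _], head=3, tail=3, size=0
write(71): buf=[_ _ _ 71 _ _], head=3, tail=4, size=1
read(): buf=[_ _ _ _ _ _], head=4, tail=4, size=0
write(16): buf=[_ _ _ _ 16 _], head=4, tail=5, size=1
read(): buf=[_ _ _ _ _ _], head=5, tail=5, size=0

Answer: _ _ _ _ _ _
5
5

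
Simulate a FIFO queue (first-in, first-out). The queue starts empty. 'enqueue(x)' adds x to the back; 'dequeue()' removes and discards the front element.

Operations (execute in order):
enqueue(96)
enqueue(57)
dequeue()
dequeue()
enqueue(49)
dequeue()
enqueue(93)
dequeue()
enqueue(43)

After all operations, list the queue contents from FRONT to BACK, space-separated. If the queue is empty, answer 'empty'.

Answer: 43

Derivation:
enqueue(96): [96]
enqueue(57): [96, 57]
dequeue(): [57]
dequeue(): []
enqueue(49): [49]
dequeue(): []
enqueue(93): [93]
dequeue(): []
enqueue(43): [43]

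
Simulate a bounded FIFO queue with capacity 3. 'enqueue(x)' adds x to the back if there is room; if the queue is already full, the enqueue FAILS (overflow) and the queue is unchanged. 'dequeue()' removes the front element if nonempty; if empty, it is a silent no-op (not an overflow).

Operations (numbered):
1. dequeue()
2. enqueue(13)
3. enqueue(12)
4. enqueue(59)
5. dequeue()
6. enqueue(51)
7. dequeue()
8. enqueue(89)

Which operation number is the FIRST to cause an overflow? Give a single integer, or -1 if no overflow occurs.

1. dequeue(): empty, no-op, size=0
2. enqueue(13): size=1
3. enqueue(12): size=2
4. enqueue(59): size=3
5. dequeue(): size=2
6. enqueue(51): size=3
7. dequeue(): size=2
8. enqueue(89): size=3

Answer: -1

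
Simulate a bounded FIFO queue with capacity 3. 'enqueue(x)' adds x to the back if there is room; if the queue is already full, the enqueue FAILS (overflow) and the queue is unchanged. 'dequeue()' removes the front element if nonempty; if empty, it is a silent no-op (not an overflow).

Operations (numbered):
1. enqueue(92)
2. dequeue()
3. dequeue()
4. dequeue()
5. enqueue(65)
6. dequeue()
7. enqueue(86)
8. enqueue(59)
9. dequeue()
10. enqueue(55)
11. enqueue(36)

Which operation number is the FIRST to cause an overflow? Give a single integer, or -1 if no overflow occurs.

1. enqueue(92): size=1
2. dequeue(): size=0
3. dequeue(): empty, no-op, size=0
4. dequeue(): empty, no-op, size=0
5. enqueue(65): size=1
6. dequeue(): size=0
7. enqueue(86): size=1
8. enqueue(59): size=2
9. dequeue(): size=1
10. enqueue(55): size=2
11. enqueue(36): size=3

Answer: -1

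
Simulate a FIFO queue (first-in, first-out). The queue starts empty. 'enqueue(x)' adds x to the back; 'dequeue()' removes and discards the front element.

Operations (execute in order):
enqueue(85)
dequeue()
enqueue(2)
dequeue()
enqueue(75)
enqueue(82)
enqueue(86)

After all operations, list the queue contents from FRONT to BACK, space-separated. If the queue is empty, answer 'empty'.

enqueue(85): [85]
dequeue(): []
enqueue(2): [2]
dequeue(): []
enqueue(75): [75]
enqueue(82): [75, 82]
enqueue(86): [75, 82, 86]

Answer: 75 82 86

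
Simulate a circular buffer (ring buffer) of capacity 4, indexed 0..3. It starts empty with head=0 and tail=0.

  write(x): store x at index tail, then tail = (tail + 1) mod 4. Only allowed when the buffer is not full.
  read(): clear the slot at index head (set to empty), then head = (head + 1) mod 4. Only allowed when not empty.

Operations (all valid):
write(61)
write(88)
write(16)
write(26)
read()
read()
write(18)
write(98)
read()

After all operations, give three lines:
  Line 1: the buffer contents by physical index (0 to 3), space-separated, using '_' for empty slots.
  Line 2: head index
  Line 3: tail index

write(61): buf=[61 _ _ _], head=0, tail=1, size=1
write(88): buf=[61 88 _ _], head=0, tail=2, size=2
write(16): buf=[61 88 16 _], head=0, tail=3, size=3
write(26): buf=[61 88 16 26], head=0, tail=0, size=4
read(): buf=[_ 88 16 26], head=1, tail=0, size=3
read(): buf=[_ _ 16 26], head=2, tail=0, size=2
write(18): buf=[18 _ 16 26], head=2, tail=1, size=3
write(98): buf=[18 98 16 26], head=2, tail=2, size=4
read(): buf=[18 98 _ 26], head=3, tail=2, size=3

Answer: 18 98 _ 26
3
2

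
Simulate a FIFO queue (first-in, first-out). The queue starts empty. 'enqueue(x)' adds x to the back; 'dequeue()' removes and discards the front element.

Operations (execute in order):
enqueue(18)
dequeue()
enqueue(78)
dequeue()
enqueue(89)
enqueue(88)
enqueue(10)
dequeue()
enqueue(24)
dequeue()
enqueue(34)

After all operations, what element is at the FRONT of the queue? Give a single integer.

enqueue(18): queue = [18]
dequeue(): queue = []
enqueue(78): queue = [78]
dequeue(): queue = []
enqueue(89): queue = [89]
enqueue(88): queue = [89, 88]
enqueue(10): queue = [89, 88, 10]
dequeue(): queue = [88, 10]
enqueue(24): queue = [88, 10, 24]
dequeue(): queue = [10, 24]
enqueue(34): queue = [10, 24, 34]

Answer: 10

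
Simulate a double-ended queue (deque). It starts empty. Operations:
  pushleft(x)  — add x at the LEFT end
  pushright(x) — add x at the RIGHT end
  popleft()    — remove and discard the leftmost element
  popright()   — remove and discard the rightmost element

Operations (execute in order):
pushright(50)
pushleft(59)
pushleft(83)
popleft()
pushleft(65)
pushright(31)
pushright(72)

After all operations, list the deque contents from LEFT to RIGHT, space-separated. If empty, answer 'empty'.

pushright(50): [50]
pushleft(59): [59, 50]
pushleft(83): [83, 59, 50]
popleft(): [59, 50]
pushleft(65): [65, 59, 50]
pushright(31): [65, 59, 50, 31]
pushright(72): [65, 59, 50, 31, 72]

Answer: 65 59 50 31 72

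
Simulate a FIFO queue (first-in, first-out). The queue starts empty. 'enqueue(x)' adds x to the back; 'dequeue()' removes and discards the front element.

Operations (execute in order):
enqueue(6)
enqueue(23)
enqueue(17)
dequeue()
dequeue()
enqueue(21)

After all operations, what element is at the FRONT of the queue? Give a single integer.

Answer: 17

Derivation:
enqueue(6): queue = [6]
enqueue(23): queue = [6, 23]
enqueue(17): queue = [6, 23, 17]
dequeue(): queue = [23, 17]
dequeue(): queue = [17]
enqueue(21): queue = [17, 21]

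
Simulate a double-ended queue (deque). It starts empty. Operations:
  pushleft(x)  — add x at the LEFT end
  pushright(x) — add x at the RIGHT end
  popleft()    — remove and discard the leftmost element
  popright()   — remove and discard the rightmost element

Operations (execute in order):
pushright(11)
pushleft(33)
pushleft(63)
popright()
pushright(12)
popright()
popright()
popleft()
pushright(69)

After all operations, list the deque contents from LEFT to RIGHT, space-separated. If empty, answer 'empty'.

pushright(11): [11]
pushleft(33): [33, 11]
pushleft(63): [63, 33, 11]
popright(): [63, 33]
pushright(12): [63, 33, 12]
popright(): [63, 33]
popright(): [63]
popleft(): []
pushright(69): [69]

Answer: 69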